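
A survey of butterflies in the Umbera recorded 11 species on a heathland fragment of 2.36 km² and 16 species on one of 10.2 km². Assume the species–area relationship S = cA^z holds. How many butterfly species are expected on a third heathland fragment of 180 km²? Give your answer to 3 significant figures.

z = ln(16/11) / ln(10.2/2.36) = 0.3747 / 1.4637 = 0.2560
c = 11 / 2.36^0.2560 = 11 / 1.246 = 8.829
S₃ = 8.829 × 180^0.2560 = 8.829 × 3.778 ≈ 33.36

33.4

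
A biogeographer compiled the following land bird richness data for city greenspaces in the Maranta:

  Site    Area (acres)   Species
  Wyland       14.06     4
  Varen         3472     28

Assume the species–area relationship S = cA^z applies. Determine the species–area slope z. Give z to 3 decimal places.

Taking logs: ln S = ln c + z ln A, so z = (ln S₂ − ln S₁)/(ln A₂ − ln A₁).
z = ln(28/4) / ln(3472/14.06) = ln(7) / ln(246.9) = 1.9459 / 5.5092 = 0.3532

0.353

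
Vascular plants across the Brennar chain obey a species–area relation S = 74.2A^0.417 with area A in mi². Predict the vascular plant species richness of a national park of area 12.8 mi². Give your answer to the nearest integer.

S = 74.2 × 12.8^0.417
ln S = ln 74.2 + 0.417 × ln 12.8 = 4.3068 + 0.417 × 2.5494 = 5.3699
S = e^5.3699 ≈ 214.8

215 species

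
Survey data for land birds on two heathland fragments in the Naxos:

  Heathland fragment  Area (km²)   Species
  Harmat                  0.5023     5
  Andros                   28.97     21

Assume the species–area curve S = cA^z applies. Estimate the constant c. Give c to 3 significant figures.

6.38

z = ln(S₂/S₁) / ln(A₂/A₁) = ln(21/5) / ln(28.97/0.5023) = 1.4351 / 4.0548 = 0.3539
c = S₁ / A₁^z = 5 / 0.5023^0.3539 = 5 / 0.7837 = 6.38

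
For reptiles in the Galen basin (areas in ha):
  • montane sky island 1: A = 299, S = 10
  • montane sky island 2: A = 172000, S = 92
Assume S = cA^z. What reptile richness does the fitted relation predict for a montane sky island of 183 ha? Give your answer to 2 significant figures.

z = ln(92/10) / ln(172000/299) = 2.2192 / 6.3548 = 0.3492
c = 10 / 299^0.3492 = 10 / 7.321 = 1.366
S₃ = 1.366 × 183^0.3492 = 1.366 × 6.167 ≈ 8.424

8.4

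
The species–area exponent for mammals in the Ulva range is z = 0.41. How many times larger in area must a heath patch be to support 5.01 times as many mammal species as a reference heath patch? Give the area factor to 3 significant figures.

(A₂/A₁)^0.41 = 5.01, so A₂/A₁ = 5.01^(1/0.41) = 5.01^2.439
ln(A₂/A₁) = ln 5.01 / 0.41 = 1.6114 / 0.41 = 3.9303
A₂/A₁ = e^3.9303 ≈ 50.92

50.9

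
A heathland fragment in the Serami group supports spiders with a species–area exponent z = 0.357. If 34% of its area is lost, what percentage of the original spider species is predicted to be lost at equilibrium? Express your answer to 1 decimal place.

S_new/S_old = (A_new/A_old)^z = 0.66^0.357
= exp(0.357 × ln 0.66) = exp(0.357 × -0.4155) = exp(-0.1483) ≈ 0.8621
Fraction lost = 1 − 0.8621 = 0.1379

13.8%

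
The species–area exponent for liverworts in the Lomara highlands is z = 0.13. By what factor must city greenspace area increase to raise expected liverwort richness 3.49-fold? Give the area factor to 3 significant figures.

15000

(A₂/A₁)^0.13 = 3.49, so A₂/A₁ = 3.49^(1/0.13) = 3.49^7.692
ln(A₂/A₁) = ln 3.49 / 0.13 = 1.2499 / 0.13 = 9.6146
A₂/A₁ = e^9.6146 ≈ 14982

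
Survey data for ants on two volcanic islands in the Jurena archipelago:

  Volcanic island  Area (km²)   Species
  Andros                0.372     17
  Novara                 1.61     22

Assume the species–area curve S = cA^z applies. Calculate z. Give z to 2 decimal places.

0.18

Taking logs: ln S = ln c + z ln A, so z = (ln S₂ − ln S₁)/(ln A₂ − ln A₁).
z = ln(22/17) / ln(1.61/0.372) = ln(1.294) / ln(4.328) = 0.2578 / 1.4651 = 0.1760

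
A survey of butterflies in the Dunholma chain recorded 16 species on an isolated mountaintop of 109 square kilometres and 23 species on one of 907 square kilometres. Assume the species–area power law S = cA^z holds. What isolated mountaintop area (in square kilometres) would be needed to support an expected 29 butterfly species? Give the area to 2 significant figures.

3500 square kilometres

z = ln(23/16) / ln(907/109) = 0.3629 / 2.1188 = 0.1713
c = 16 / 109^0.1713 = 16 / 2.233 = 7.164
A = (29/7.164)^(1/0.1713) ⇒ ln A = ln(4.048)/0.1713 = 8.1635
A = e^8.1635 ≈ 3510 square kilometres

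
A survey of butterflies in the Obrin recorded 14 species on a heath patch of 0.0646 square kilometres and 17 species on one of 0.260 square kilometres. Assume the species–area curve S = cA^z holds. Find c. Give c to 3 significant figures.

z = ln(S₂/S₁) / ln(A₂/A₁) = ln(17/14) / ln(0.26/0.0646) = 0.1942 / 1.3925 = 0.1394
c = S₁ / A₁^z = 14 / 0.0646^0.1394 = 14 / 0.6825 = 20.51

20.5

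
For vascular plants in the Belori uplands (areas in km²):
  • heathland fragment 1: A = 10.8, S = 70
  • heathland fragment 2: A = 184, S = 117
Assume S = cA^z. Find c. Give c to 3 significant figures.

45.5

z = ln(S₂/S₁) / ln(A₂/A₁) = ln(117/70) / ln(184/10.8) = 0.5137 / 2.8354 = 0.1812
c = S₁ / A₁^z = 70 / 10.8^0.1812 = 70 / 1.539 = 45.49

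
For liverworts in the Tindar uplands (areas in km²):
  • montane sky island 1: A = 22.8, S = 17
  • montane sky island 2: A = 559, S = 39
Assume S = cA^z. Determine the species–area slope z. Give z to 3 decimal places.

0.260

Taking logs: ln S = ln c + z ln A, so z = (ln S₂ − ln S₁)/(ln A₂ − ln A₁).
z = ln(39/17) / ln(559/22.8) = ln(2.294) / ln(24.52) = 0.8303 / 3.1994 = 0.2595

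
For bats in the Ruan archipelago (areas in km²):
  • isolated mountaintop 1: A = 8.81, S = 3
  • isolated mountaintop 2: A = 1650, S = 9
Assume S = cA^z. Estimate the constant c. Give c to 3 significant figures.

1.90

z = ln(S₂/S₁) / ln(A₂/A₁) = ln(9/3) / ln(1650/8.81) = 1.0986 / 5.2326 = 0.2100
c = S₁ / A₁^z = 3 / 8.81^0.2100 = 3 / 1.579 = 1.9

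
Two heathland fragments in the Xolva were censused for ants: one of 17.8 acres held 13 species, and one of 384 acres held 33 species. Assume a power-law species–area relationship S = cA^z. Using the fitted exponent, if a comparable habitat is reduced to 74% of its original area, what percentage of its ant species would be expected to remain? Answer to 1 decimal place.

91.3%

z = ln(33/13) / ln(384/17.8) = 0.9316 / 3.0714 = 0.3033
S_new/S_old = (A_new/A_old)^z = 0.74^0.3033 = exp(0.3033 × -0.3011) = 0.9127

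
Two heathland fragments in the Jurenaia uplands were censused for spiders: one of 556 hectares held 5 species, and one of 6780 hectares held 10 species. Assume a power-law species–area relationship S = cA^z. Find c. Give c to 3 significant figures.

0.867

z = ln(S₂/S₁) / ln(A₂/A₁) = ln(10/5) / ln(6780/556) = 0.6931 / 2.5010 = 0.2772
c = S₁ / A₁^z = 5 / 556^0.2772 = 5 / 5.765 = 0.8673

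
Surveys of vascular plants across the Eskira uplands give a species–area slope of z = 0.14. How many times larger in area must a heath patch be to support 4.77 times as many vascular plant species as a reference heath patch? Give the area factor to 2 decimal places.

70236.01

(A₂/A₁)^0.14 = 4.77, so A₂/A₁ = 4.77^(1/0.14) = 4.77^7.143
ln(A₂/A₁) = ln 4.77 / 0.14 = 1.5623 / 0.14 = 11.1596
A₂/A₁ = e^11.1596 ≈ 70236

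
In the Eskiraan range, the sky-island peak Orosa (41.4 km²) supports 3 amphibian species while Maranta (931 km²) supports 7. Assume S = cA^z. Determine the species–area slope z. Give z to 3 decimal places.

0.272

Taking logs: ln S = ln c + z ln A, so z = (ln S₂ − ln S₁)/(ln A₂ − ln A₁).
z = ln(7/3) / ln(931/41.4) = ln(2.333) / ln(22.49) = 0.8473 / 3.1130 = 0.2722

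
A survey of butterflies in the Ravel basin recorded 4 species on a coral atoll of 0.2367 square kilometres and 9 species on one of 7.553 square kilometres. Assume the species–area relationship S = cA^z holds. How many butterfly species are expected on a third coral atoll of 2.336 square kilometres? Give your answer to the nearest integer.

z = ln(9/4) / ln(7.553/0.2367) = 0.8109 / 3.4629 = 0.2342
c = 4 / 0.2367^0.2342 = 4 / 0.7136 = 5.605
S₃ = 5.605 × 2.336^0.2342 = 5.605 × 1.22 ≈ 6.837

7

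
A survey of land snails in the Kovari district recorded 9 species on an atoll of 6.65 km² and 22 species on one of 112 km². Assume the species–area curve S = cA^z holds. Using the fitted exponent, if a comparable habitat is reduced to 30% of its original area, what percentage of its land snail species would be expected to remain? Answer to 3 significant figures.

z = ln(22/9) / ln(112/6.65) = 0.8938 / 2.8239 = 0.3165
S_new/S_old = (A_new/A_old)^z = 0.3^0.3165 = exp(0.3165 × -1.2040) = 0.6831

68.3%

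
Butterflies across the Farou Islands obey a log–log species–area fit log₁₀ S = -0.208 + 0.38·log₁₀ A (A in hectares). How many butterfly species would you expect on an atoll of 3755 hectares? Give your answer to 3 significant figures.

14.1

S = 0.6194 × 3755^0.38
ln S = ln 0.6194 + 0.38 × ln 3755 = -0.4789 + 0.38 × 8.2308 = 2.6488
S = e^2.6488 ≈ 14.14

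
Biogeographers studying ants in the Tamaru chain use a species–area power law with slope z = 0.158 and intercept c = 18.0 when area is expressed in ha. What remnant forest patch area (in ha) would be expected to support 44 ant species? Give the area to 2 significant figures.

44 = 18 × A^0.158  ⇒  A^0.158 = 44/18 = 2.444
ln A = ln(2.444) / 0.158 = 0.8938 / 0.158 = 5.6571
A = e^5.6571 ≈ 286.3 ha

290 ha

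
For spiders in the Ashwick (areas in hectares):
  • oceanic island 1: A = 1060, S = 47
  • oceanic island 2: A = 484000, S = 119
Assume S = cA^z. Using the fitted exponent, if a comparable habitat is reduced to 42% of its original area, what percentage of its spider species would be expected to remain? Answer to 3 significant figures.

87.7%

z = ln(119/47) / ln(484000/1060) = 0.9290 / 6.1238 = 0.1517
S_new/S_old = (A_new/A_old)^z = 0.42^0.1517 = exp(0.1517 × -0.8675) = 0.8767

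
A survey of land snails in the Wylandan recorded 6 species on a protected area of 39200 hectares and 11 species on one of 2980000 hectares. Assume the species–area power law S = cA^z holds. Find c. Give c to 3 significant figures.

1.37

z = ln(S₂/S₁) / ln(A₂/A₁) = ln(11/6) / ln(2980000/39200) = 0.6061 / 4.3310 = 0.1400
c = S₁ / A₁^z = 6 / 39200^0.1400 = 6 / 4.394 = 1.366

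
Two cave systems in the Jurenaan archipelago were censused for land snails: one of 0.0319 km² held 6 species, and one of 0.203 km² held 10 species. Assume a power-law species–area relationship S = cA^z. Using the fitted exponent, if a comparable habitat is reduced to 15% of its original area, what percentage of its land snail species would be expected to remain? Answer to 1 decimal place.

z = ln(10/6) / ln(0.203/0.0319) = 0.5108 / 1.8506 = 0.2760
S_new/S_old = (A_new/A_old)^z = 0.15^0.2760 = exp(0.2760 × -1.8971) = 0.5923

59.2%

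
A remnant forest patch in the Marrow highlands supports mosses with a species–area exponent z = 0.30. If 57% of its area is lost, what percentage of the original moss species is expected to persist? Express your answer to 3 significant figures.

S_new/S_old = (A_new/A_old)^z = 0.43^0.3
= exp(0.3 × ln 0.43) = exp(0.3 × -0.8440) = exp(-0.2532) ≈ 0.7763

77.6%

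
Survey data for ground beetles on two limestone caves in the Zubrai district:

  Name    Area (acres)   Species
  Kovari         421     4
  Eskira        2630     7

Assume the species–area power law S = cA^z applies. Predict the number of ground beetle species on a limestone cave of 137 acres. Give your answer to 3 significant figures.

2.84

z = ln(7/4) / ln(2630/421) = 0.5596 / 1.8321 = 0.3054
c = 4 / 421^0.3054 = 4 / 6.333 = 0.6316
S₃ = 0.6316 × 137^0.3054 = 0.6316 × 4.494 ≈ 2.839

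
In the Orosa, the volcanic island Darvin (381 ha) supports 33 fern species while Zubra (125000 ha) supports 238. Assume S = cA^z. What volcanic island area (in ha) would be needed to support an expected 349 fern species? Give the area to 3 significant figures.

384000 ha

z = ln(238/33) / ln(125000/381) = 1.9758 / 5.7933 = 0.3410
c = 33 / 381^0.3410 = 33 / 7.589 = 4.348
A = (349/4.348)^(1/0.3410) ⇒ ln A = ln(80.26)/0.3410 = 12.8585
A = e^12.8585 ≈ 384042 ha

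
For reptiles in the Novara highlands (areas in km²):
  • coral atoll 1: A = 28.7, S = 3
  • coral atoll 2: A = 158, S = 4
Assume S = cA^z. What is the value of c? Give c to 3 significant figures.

z = ln(S₂/S₁) / ln(A₂/A₁) = ln(4/3) / ln(158/28.7) = 0.2877 / 1.7057 = 0.1687
c = S₁ / A₁^z = 3 / 28.7^0.1687 = 3 / 1.762 = 1.703

1.70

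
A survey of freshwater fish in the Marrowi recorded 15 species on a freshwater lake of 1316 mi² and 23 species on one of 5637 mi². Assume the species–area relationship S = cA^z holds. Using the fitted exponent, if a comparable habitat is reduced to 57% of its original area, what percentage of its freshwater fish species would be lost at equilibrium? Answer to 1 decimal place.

z = ln(23/15) / ln(5637/1316) = 0.4274 / 1.4548 = 0.2938
S_new/S_old = (A_new/A_old)^z = 0.57^0.2938 = exp(0.2938 × -0.5621) = 0.8478
Fraction lost = 1 − 0.8478 = 0.1522

15.2%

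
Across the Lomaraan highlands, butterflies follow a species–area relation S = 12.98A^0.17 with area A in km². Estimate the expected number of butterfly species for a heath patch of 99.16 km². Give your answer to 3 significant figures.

S = 12.98 × 99.16^0.17
ln S = ln 12.98 + 0.17 × ln 99.16 = 2.5634 + 0.17 × 4.5967 = 3.3449
S = e^3.3449 ≈ 28.36

28.4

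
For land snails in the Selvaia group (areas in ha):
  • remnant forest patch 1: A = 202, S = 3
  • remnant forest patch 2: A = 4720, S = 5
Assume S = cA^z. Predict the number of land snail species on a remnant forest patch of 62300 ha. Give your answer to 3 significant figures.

7.60

z = ln(5/3) / ln(4720/202) = 0.5108 / 3.1513 = 0.1621
c = 3 / 202^0.1621 = 3 / 2.364 = 1.269
S₃ = 1.269 × 62300^0.1621 = 1.269 × 5.987 ≈ 7.596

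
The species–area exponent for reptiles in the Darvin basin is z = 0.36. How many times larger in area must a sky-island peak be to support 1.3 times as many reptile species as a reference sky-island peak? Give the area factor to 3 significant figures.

(A₂/A₁)^0.36 = 1.3, so A₂/A₁ = 1.3^(1/0.36) = 1.3^2.778
ln(A₂/A₁) = ln 1.3 / 0.36 = 0.2624 / 0.36 = 0.7288
A₂/A₁ = e^0.7288 ≈ 2.073

2.07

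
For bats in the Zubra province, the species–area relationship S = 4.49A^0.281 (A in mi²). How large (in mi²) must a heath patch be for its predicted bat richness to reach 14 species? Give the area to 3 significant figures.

57.2 mi²

14 = 4.49 × A^0.281  ⇒  A^0.281 = 14/4.49 = 3.118
ln A = ln(3.118) / 0.281 = 1.1372 / 0.281 = 4.0470
A = e^4.0470 ≈ 57.23 mi²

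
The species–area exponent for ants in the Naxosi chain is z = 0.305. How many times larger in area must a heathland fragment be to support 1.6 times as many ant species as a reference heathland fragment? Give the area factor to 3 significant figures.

(A₂/A₁)^0.305 = 1.6, so A₂/A₁ = 1.6^(1/0.305) = 1.6^3.279
ln(A₂/A₁) = ln 1.6 / 0.305 = 0.4700 / 0.305 = 1.5410
A₂/A₁ = e^1.5410 ≈ 4.669

4.67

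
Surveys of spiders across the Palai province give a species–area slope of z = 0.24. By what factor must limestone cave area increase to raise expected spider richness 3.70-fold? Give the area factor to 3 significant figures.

(A₂/A₁)^0.24 = 3.7, so A₂/A₁ = 3.7^(1/0.24) = 3.7^4.167
ln(A₂/A₁) = ln 3.7 / 0.24 = 1.3083 / 0.24 = 5.4514
A₂/A₁ = e^5.4514 ≈ 233.1

233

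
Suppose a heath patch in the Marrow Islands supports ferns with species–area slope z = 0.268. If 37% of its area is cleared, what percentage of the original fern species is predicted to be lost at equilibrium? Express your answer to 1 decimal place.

S_new/S_old = (A_new/A_old)^z = 0.63^0.268
= exp(0.268 × ln 0.63) = exp(0.268 × -0.4620) = exp(-0.1238) ≈ 0.8835
Fraction lost = 1 − 0.8835 = 0.1165

11.6%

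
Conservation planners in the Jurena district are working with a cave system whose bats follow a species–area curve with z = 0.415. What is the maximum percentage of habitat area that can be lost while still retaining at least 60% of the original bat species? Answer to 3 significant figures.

70.8%

Need (A_new/A_old)^0.415 = 0.6, so A_new/A_old = 0.6^(1/0.415) = 0.6^2.41
ln(A_new/A_old) = ln 0.6 / 0.415 = -0.5108 / 0.415 = -1.2309
A_new/A_old = e^-1.2309 ≈ 0.292
Fraction that can be lost = 1 − 0.292 = 0.708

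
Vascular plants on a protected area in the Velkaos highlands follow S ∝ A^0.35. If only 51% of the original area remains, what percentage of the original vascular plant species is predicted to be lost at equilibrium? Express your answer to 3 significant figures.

21.0%

S_new/S_old = (A_new/A_old)^z = 0.51^0.35
= exp(0.35 × ln 0.51) = exp(0.35 × -0.6733) = exp(-0.2357) ≈ 0.79
Fraction lost = 1 − 0.79 = 0.21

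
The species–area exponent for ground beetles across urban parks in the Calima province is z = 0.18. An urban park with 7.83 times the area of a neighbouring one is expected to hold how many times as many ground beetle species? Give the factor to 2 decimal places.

S₂/S₁ = (A₂/A₁)^z = 7.83^0.18
ln(S₂/S₁) = 0.18 × ln 7.83 = 0.18 × 2.0580 = 0.3704
S₂/S₁ = e^0.3704 ≈ 1.448

1.45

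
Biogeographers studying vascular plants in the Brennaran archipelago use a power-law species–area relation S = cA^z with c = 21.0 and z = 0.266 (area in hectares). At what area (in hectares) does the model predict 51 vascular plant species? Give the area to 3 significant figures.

28.1 hectares

51 = 21 × A^0.266  ⇒  A^0.266 = 51/21 = 2.429
ln A = ln(2.429) / 0.266 = 0.8873 / 0.266 = 3.3357
A = e^3.3357 ≈ 28.1 hectares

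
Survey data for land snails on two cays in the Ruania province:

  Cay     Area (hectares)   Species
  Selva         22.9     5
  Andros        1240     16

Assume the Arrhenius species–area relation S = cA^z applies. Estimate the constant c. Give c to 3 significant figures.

z = ln(S₂/S₁) / ln(A₂/A₁) = ln(16/5) / ln(1240/22.9) = 1.1632 / 3.9917 = 0.2914
c = S₁ / A₁^z = 5 / 22.9^0.2914 = 5 / 2.49 = 2.008

2.01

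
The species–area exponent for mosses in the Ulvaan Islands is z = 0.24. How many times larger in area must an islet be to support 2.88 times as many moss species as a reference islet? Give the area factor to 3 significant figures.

82.1

(A₂/A₁)^0.24 = 2.88, so A₂/A₁ = 2.88^(1/0.24) = 2.88^4.167
ln(A₂/A₁) = ln 2.88 / 0.24 = 1.0578 / 0.24 = 4.4075
A₂/A₁ = e^4.4075 ≈ 82.06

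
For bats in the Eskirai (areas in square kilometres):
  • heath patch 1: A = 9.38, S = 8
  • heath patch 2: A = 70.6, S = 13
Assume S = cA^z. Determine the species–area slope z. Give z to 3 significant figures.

0.241

Taking logs: ln S = ln c + z ln A, so z = (ln S₂ − ln S₁)/(ln A₂ − ln A₁).
z = ln(13/8) / ln(70.6/9.38) = ln(1.625) / ln(7.527) = 0.4855 / 2.0185 = 0.2405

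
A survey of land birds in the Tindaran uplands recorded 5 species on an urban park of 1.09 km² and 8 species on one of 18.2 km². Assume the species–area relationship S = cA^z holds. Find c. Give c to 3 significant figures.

z = ln(S₂/S₁) / ln(A₂/A₁) = ln(8/5) / ln(18.2/1.09) = 0.4700 / 2.8152 = 0.1669
c = S₁ / A₁^z = 5 / 1.09^0.1669 = 5 / 1.014 = 4.929

4.93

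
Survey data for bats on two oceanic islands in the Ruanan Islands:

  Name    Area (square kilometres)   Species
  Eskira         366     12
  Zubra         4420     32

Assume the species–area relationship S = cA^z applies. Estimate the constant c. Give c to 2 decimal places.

1.17

z = ln(S₂/S₁) / ln(A₂/A₁) = ln(32/12) / ln(4420/366) = 0.9808 / 2.4913 = 0.3937
c = S₁ / A₁^z = 12 / 366^0.3937 = 12 / 10.22 = 1.175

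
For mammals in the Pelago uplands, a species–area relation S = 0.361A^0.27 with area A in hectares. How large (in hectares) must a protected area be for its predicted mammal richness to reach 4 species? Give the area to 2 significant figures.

4 = 0.361 × A^0.27  ⇒  A^0.27 = 4/0.361 = 11.08
ln A = ln(11.08) / 0.27 = 2.4052 / 0.27 = 8.9080
A = e^8.9080 ≈ 7391 hectares

7400 hectares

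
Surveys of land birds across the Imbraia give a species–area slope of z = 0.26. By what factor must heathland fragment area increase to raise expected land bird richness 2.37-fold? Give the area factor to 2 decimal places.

27.63

(A₂/A₁)^0.26 = 2.37, so A₂/A₁ = 2.37^(1/0.26) = 2.37^3.846
ln(A₂/A₁) = ln 2.37 / 0.26 = 0.8629 / 0.26 = 3.3188
A₂/A₁ = e^3.3188 ≈ 27.63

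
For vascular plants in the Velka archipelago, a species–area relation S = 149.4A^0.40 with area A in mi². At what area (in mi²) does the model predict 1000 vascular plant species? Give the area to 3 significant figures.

116 mi²

1000 = 149.4 × A^0.4  ⇒  A^0.4 = 1000/149.4 = 6.693
ln A = ln(6.693) / 0.4 = 1.9011 / 0.4 = 4.7528
A = e^4.7528 ≈ 115.9 mi²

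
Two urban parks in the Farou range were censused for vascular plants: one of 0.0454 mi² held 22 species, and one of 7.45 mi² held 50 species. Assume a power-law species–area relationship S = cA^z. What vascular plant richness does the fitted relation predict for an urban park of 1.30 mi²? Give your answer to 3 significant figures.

37.8

z = ln(50/22) / ln(7.45/0.0454) = 0.8210 / 5.1005 = 0.1610
c = 22 / 0.0454^0.1610 = 22 / 0.6079 = 36.19
S₃ = 36.19 × 1.3^0.1610 = 36.19 × 1.043 ≈ 37.75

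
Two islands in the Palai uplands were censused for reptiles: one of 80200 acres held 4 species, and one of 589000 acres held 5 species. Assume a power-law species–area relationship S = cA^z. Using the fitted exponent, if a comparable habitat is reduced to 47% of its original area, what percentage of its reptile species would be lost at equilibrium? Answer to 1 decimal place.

8.1%

z = ln(5/4) / ln(589000/80200) = 0.2231 / 1.9939 = 0.1119
S_new/S_old = (A_new/A_old)^z = 0.47^0.1119 = exp(0.1119 × -0.7550) = 0.919
Fraction lost = 1 − 0.919 = 0.08103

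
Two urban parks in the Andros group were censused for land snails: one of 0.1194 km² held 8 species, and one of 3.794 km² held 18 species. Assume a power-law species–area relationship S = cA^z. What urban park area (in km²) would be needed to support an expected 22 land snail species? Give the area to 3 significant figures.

z = ln(18/8) / ln(3.794/0.1194) = 0.8109 / 3.4587 = 0.2345
c = 8 / 0.1194^0.2345 = 8 / 0.6076 = 13.17
A = (22/13.17)^(1/0.2345) ⇒ ln A = ln(1.671)/0.2345 = 2.1893
A = e^2.1893 ≈ 8.929 km²

8.93 km²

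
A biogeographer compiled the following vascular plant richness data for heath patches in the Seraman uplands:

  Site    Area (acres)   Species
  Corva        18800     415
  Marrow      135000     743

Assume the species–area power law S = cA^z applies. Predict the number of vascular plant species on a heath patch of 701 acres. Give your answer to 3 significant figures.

z = ln(743/415) / ln(135000/18800) = 0.5824 / 1.9714 = 0.2954
c = 415 / 18800^0.2954 = 415 / 18.31 = 22.66
S₃ = 22.66 × 701^0.2954 = 22.66 × 6.93 ≈ 157.1

157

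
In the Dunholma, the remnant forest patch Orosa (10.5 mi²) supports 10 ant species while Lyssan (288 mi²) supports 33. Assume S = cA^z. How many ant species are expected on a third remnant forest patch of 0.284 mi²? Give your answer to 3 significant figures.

z = ln(33/10) / ln(288/10.5) = 1.1939 / 3.3116 = 0.3605
c = 10 / 10.5^0.3605 = 10 / 2.334 = 4.284
S₃ = 4.284 × 0.284^0.3605 = 4.284 × 0.6352 ≈ 2.721

2.72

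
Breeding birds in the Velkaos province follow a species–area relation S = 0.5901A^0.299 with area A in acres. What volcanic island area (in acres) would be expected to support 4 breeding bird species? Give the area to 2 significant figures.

4 = 0.5901 × A^0.299  ⇒  A^0.299 = 4/0.5901 = 6.779
ln A = ln(6.779) / 0.299 = 1.9138 / 0.299 = 6.4005
A = e^6.4005 ≈ 602.2 acres

600 acres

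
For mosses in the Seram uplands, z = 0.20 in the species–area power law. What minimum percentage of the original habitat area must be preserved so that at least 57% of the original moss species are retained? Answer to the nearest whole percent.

6%

Need (A_new/A_old)^0.2 = 0.57, so A_new/A_old = 0.57^(1/0.2) = 0.57^5
ln(A_new/A_old) = ln 0.57 / 0.2 = -0.5621 / 0.2 = -2.8106
A_new/A_old = e^-2.8106 ≈ 0.06017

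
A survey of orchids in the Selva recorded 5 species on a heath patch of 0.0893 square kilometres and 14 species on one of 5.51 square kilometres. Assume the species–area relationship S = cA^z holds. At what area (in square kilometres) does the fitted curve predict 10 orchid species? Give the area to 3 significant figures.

1.43 square kilometres

z = ln(14/5) / ln(5.51/0.0893) = 1.0296 / 4.1223 = 0.2498
c = 5 / 0.0893^0.2498 = 5 / 0.547 = 9.141
A = (10/9.141)^(1/0.2498) ⇒ ln A = ln(1.094)/0.2498 = 0.3594
A = e^0.3594 ≈ 1.432 square kilometres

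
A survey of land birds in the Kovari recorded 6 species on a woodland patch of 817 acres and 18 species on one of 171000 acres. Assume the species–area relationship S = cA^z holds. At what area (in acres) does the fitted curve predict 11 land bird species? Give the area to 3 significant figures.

15600 acres

z = ln(18/6) / ln(171000/817) = 1.0986 / 5.3438 = 0.2056
c = 6 / 817^0.2056 = 6 / 3.969 = 1.512
A = (11/1.512)^(1/0.2056) ⇒ ln A = ln(7.277)/0.2056 = 9.6540
A = e^9.6540 ≈ 15583 acres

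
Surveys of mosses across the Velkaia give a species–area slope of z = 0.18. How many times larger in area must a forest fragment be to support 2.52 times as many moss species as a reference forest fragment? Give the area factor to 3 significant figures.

170

(A₂/A₁)^0.18 = 2.52, so A₂/A₁ = 2.52^(1/0.18) = 2.52^5.556
ln(A₂/A₁) = ln 2.52 / 0.18 = 0.9243 / 0.18 = 5.1348
A₂/A₁ = e^5.1348 ≈ 169.8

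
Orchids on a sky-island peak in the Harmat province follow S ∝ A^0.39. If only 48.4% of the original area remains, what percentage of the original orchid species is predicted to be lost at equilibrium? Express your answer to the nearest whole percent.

25%

S_new/S_old = (A_new/A_old)^z = 0.484^0.39
= exp(0.39 × ln 0.484) = exp(0.39 × -0.7257) = exp(-0.2830) ≈ 0.7535
Fraction lost = 1 − 0.7535 = 0.2465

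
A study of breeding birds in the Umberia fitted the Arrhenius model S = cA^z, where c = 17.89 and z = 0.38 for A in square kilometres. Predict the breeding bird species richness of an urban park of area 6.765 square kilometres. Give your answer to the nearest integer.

37 species

S = 17.89 × 6.765^0.38
ln S = ln 17.89 + 0.38 × ln 6.765 = 2.8842 + 0.38 × 1.9118 = 3.6107
S = e^3.6107 ≈ 36.99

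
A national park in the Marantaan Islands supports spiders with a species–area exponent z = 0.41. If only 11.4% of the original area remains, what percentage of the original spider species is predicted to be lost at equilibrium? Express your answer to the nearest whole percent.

S_new/S_old = (A_new/A_old)^z = 0.114^0.41
= exp(0.41 × ln 0.114) = exp(0.41 × -2.1716) = exp(-0.8903) ≈ 0.4105
Fraction lost = 1 − 0.4105 = 0.5895

59%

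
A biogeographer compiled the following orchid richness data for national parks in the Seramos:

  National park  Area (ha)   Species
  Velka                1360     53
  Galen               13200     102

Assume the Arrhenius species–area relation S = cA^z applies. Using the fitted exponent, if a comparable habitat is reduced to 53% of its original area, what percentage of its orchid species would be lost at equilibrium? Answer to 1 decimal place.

16.7%

z = ln(102/53) / ln(13200/1360) = 0.6547 / 2.2727 = 0.2881
S_new/S_old = (A_new/A_old)^z = 0.53^0.2881 = exp(0.2881 × -0.6349) = 0.8329
Fraction lost = 1 − 0.8329 = 0.1671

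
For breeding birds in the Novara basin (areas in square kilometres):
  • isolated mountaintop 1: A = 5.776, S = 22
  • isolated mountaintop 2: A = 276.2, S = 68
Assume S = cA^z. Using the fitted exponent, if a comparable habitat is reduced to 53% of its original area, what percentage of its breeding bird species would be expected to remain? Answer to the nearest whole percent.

83%

z = ln(68/22) / ln(276.2/5.776) = 1.1285 / 3.8674 = 0.2918
S_new/S_old = (A_new/A_old)^z = 0.53^0.2918 = exp(0.2918 × -0.6349) = 0.8309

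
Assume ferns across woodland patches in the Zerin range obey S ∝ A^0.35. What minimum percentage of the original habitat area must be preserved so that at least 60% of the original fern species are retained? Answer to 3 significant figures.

23.2%

Need (A_new/A_old)^0.35 = 0.6, so A_new/A_old = 0.6^(1/0.35) = 0.6^2.857
ln(A_new/A_old) = ln 0.6 / 0.35 = -0.5108 / 0.35 = -1.4595
A_new/A_old = e^-1.4595 ≈ 0.2324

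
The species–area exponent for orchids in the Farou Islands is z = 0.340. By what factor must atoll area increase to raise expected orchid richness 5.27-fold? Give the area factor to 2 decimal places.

132.73

(A₂/A₁)^0.34 = 5.27, so A₂/A₁ = 5.27^(1/0.34) = 5.27^2.941
ln(A₂/A₁) = ln 5.27 / 0.34 = 1.6620 / 0.34 = 4.8883
A₂/A₁ = e^4.8883 ≈ 132.7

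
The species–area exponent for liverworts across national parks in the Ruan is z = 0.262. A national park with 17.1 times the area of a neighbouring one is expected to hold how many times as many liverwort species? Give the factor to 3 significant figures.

S₂/S₁ = (A₂/A₁)^z = 17.1^0.262
ln(S₂/S₁) = 0.262 × ln 17.1 = 0.262 × 2.8391 = 0.7438
S₂/S₁ = e^0.7438 ≈ 2.104

2.10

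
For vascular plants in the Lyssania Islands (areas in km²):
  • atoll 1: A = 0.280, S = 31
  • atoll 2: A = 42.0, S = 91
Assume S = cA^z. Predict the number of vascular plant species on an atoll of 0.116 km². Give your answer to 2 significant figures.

z = ln(91/31) / ln(42/0.28) = 1.0769 / 5.0106 = 0.2149
c = 31 / 0.28^0.2149 = 31 / 0.7606 = 40.75
S₃ = 40.75 × 0.116^0.2149 = 40.75 × 0.6294 ≈ 25.65

26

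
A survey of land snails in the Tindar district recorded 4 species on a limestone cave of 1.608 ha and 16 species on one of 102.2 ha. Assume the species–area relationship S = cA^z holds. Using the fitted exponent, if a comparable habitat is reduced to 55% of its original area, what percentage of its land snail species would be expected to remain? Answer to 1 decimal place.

81.9%

z = ln(16/4) / ln(102.2/1.608) = 1.3863 / 4.1519 = 0.3339
S_new/S_old = (A_new/A_old)^z = 0.55^0.3339 = exp(0.3339 × -0.5978) = 0.819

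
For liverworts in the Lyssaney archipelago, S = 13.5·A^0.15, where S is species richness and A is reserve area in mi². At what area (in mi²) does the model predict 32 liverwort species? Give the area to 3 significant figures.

315 mi²

32 = 13.5 × A^0.15  ⇒  A^0.15 = 32/13.5 = 2.37
ln A = ln(2.37) / 0.15 = 0.8630 / 0.15 = 5.7536
A = e^5.7536 ≈ 315.3 mi²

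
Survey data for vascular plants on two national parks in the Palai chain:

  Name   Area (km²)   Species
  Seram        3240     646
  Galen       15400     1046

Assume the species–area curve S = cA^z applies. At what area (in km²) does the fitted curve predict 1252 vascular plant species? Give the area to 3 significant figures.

z = ln(1046/646) / ln(15400/3240) = 0.4819 / 1.5588 = 0.3092
c = 646 / 3240^0.3092 = 646 / 12.17 = 53.07
A = (1252/53.07)^(1/0.3092) ⇒ ln A = ln(23.59)/0.3092 = 10.2236
A = e^10.2236 ≈ 27545 km²

27500 km²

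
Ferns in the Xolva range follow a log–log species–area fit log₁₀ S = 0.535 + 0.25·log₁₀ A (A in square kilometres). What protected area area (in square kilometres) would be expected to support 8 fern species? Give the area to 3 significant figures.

29.7 square kilometres

8 = 3.428 × A^0.25  ⇒  A^0.25 = 8/3.428 = 2.334
ln A = ln(2.334) / 0.25 = 0.8476 / 0.25 = 3.3902
A = e^3.3902 ≈ 29.67 square kilometres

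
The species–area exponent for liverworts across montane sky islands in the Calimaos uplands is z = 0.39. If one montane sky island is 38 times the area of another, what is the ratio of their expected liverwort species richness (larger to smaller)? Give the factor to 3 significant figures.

4.13

S₂/S₁ = (A₂/A₁)^z = 38^0.39
ln(S₂/S₁) = 0.39 × ln 38 = 0.39 × 3.6376 = 1.4187
S₂/S₁ = e^1.4187 ≈ 4.132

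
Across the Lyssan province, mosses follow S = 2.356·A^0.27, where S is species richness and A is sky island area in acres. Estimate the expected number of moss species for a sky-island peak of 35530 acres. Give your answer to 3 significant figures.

39.9

S = 2.356 × 35530^0.27
ln S = ln 2.356 + 0.27 × ln 35530 = 0.8570 + 0.27 × 10.4781 = 3.6861
S = e^3.6861 ≈ 39.89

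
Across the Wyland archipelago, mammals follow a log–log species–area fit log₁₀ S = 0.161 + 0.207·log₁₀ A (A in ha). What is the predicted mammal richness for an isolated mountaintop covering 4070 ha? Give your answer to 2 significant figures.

8.1

S = 1.449 × 4070^0.207
ln S = ln 1.449 + 0.207 × ln 4070 = 0.3707 + 0.207 × 8.3114 = 2.0912
S = e^2.0912 ≈ 8.094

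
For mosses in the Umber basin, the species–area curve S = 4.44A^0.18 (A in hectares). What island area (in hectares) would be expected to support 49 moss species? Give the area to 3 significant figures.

621000 hectares

49 = 4.44 × A^0.18  ⇒  A^0.18 = 49/4.44 = 11.04
ln A = ln(11.04) / 0.18 = 2.4012 / 0.18 = 13.3398
A = e^13.3398 ≈ 621450 hectares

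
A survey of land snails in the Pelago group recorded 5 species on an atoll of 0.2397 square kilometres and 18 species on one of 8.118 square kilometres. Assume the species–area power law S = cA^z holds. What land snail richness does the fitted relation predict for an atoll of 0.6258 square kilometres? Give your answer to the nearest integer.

z = ln(18/5) / ln(8.118/0.2397) = 1.2809 / 3.5225 = 0.3636
c = 5 / 0.2397^0.3636 = 5 / 0.5949 = 8.405
S₃ = 8.405 × 0.6258^0.3636 = 8.405 × 0.8433 ≈ 7.088

7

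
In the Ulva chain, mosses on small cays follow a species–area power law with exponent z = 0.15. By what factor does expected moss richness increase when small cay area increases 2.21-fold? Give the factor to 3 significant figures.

S₂/S₁ = (A₂/A₁)^z = 2.21^0.15
ln(S₂/S₁) = 0.15 × ln 2.21 = 0.15 × 0.7930 = 0.1189
S₂/S₁ = e^0.1189 ≈ 1.126

1.13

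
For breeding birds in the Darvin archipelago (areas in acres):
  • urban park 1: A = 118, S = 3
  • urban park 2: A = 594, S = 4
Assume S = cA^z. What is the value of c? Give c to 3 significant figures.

1.28

z = ln(S₂/S₁) / ln(A₂/A₁) = ln(4/3) / ln(594/118) = 0.2877 / 1.6162 = 0.1780
c = S₁ / A₁^z = 3 / 118^0.1780 = 3 / 2.338 = 1.283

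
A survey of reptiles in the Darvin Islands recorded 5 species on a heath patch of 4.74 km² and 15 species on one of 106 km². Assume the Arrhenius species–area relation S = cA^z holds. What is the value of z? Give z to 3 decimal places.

0.354

Taking logs: ln S = ln c + z ln A, so z = (ln S₂ − ln S₁)/(ln A₂ − ln A₁).
z = ln(15/5) / ln(106/4.74) = ln(3) / ln(22.36) = 1.0986 / 3.1074 = 0.3535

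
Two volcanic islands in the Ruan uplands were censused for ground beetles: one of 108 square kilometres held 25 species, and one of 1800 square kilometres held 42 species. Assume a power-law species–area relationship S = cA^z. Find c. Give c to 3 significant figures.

10.5

z = ln(S₂/S₁) / ln(A₂/A₁) = ln(42/25) / ln(1800/108) = 0.5188 / 2.8134 = 0.1844
c = S₁ / A₁^z = 25 / 108^0.1844 = 25 / 2.371 = 10.54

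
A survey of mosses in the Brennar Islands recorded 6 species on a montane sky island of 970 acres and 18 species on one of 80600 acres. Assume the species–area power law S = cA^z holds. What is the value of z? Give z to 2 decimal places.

Taking logs: ln S = ln c + z ln A, so z = (ln S₂ − ln S₁)/(ln A₂ − ln A₁).
z = ln(18/6) / ln(80600/970) = ln(3) / ln(83.09) = 1.0986 / 4.4200 = 0.2486

0.25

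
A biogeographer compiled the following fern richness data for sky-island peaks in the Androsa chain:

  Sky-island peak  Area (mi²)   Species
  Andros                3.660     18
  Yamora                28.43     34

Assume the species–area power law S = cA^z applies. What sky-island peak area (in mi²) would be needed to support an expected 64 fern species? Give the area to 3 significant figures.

218 mi²

z = ln(34/18) / ln(28.43/3.66) = 0.6360 / 2.0500 = 0.3102
c = 18 / 3.66^0.3102 = 18 / 1.496 = 12.04
A = (64/12.04)^(1/0.3102) ⇒ ln A = ln(5.318)/0.3102 = 5.3863
A = e^5.3863 ≈ 218.4 mi²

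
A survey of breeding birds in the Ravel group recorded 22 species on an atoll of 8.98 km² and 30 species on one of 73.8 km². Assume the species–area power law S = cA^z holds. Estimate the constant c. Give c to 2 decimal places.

z = ln(S₂/S₁) / ln(A₂/A₁) = ln(30/22) / ln(73.8/8.98) = 0.3102 / 2.1064 = 0.1472
c = S₁ / A₁^z = 22 / 8.98^0.1472 = 22 / 1.382 = 15.92

15.92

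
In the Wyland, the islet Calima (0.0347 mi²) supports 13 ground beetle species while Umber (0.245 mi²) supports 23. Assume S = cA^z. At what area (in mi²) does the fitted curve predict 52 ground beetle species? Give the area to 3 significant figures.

4.01 mi²

z = ln(23/13) / ln(0.245/0.0347) = 0.5705 / 1.9545 = 0.2919
c = 13 / 0.0347^0.2919 = 13 / 0.3749 = 34.68
A = (52/34.68)^(1/0.2919) ⇒ ln A = ln(1.5)/0.2919 = 1.3880
A = e^1.3880 ≈ 4.007 mi²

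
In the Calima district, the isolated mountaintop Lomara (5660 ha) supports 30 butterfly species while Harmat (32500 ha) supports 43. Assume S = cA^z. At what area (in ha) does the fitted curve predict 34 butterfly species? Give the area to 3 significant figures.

z = ln(43/30) / ln(32500/5660) = 0.3600 / 1.7478 = 0.2060
c = 30 / 5660^0.2060 = 30 / 5.929 = 5.06
A = (34/5.06)^(1/0.2060) ⇒ ln A = ln(6.719)/0.2060 = 9.2488
A = e^9.2488 ≈ 10393 ha

10400 ha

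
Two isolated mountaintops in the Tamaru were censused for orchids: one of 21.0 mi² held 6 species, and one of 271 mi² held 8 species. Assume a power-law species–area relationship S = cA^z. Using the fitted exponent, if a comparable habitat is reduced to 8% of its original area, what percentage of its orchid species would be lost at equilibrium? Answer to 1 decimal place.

z = ln(8/6) / ln(271/21) = 0.2877 / 2.5576 = 0.1125
S_new/S_old = (A_new/A_old)^z = 0.08^0.1125 = exp(0.1125 × -2.5257) = 0.7527
Fraction lost = 1 − 0.7527 = 0.2473

24.7%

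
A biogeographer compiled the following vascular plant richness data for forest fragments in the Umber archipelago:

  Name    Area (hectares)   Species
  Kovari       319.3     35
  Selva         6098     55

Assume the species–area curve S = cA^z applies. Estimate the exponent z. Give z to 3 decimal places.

Taking logs: ln S = ln c + z ln A, so z = (ln S₂ − ln S₁)/(ln A₂ − ln A₁).
z = ln(55/35) / ln(6098/319.3) = ln(1.571) / ln(19.1) = 0.4520 / 2.9496 = 0.1532

0.153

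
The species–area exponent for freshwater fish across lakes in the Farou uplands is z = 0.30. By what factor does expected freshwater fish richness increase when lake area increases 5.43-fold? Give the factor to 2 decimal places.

S₂/S₁ = (A₂/A₁)^z = 5.43^0.3
ln(S₂/S₁) = 0.3 × ln 5.43 = 0.3 × 1.6919 = 0.5076
S₂/S₁ = e^0.5076 ≈ 1.661

1.66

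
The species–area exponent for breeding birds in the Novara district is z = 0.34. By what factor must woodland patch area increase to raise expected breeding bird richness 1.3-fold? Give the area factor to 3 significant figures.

2.16

(A₂/A₁)^0.34 = 1.3, so A₂/A₁ = 1.3^(1/0.34) = 1.3^2.941
ln(A₂/A₁) = ln 1.3 / 0.34 = 0.2624 / 0.34 = 0.7717
A₂/A₁ = e^0.7717 ≈ 2.163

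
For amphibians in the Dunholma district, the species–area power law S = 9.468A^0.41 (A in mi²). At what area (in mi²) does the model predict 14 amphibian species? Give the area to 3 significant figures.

2.60 mi²

14 = 9.468 × A^0.41  ⇒  A^0.41 = 14/9.468 = 1.479
ln A = ln(1.479) / 0.41 = 0.3911 / 0.41 = 0.9540
A = e^0.9540 ≈ 2.596 mi²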